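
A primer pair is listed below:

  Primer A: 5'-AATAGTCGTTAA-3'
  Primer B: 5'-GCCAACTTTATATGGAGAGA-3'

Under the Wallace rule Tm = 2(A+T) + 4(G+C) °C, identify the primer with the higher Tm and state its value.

Primer B, 56°C

Primer A: A+T=9, G+C=3 → Tm = 2(9)+4(3) = 30°C
Primer B: A+T=12, G+C=8 → Tm = 2(12)+4(8) = 56°C
30°C vs 56°C → primer B is higher.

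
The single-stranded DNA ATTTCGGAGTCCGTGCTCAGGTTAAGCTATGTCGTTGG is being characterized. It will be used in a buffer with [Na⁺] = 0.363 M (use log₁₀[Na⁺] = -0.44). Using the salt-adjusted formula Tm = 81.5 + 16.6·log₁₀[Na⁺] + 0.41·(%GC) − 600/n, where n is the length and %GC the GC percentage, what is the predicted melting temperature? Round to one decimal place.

Length n = 38. Counting bases: A=6, C=7, G=12, T=13
G+C = 19, so %GC = 19/38 × 100 = 50%
Salt term: 16.6 × (-0.44) = -7.304
GC term: 0.41 × 50 = 20.5; length term: −600/38 = −15.789
Tm = 81.5 + (-7.304) + 20.5 − 15.789 = 78.907 → 78.9°C

78.9°C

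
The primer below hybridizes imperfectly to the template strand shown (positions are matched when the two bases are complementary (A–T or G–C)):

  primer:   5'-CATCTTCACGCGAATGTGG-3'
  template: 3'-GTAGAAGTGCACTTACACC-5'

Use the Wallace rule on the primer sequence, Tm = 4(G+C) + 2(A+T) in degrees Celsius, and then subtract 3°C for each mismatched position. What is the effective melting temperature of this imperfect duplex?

55°C

Primer base counts: A=4, T=5, G=5, C=5 → A+T=9, G+C=10
Perfect-match Tm = 2(9) + 4(10) = 18 + 40 = 58°C
Mismatches (positions where the bases are not complementary): 1 (at position 11)
Effective Tm = 58 − 1×3 = 58 − 3 = 55°C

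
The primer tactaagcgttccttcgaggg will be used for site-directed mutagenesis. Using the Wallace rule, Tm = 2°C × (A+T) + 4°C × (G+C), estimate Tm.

T=6, A=4, C=5, G=6
So N_AT = 10 and N_GC = 11.
Tm = 2(10) + 4(11) = 20 + 44 = 64°C

64°C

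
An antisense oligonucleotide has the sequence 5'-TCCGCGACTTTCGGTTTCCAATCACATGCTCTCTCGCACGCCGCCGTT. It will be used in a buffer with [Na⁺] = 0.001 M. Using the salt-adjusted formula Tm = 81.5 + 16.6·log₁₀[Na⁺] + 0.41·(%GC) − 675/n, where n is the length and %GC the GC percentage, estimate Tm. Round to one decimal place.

Length n = 48. Counting bases: T=14, G=9, A=6, C=19
G+C = 28, so %GC = 28/48 × 100 = 58.333%
Salt term: 16.6 × (-3) = -49.8
GC term: 0.41 × 58.333 = 23.917; length term: −675/48 = −14.062
Tm = 81.5 + (-49.8) + 23.917 − 14.062 = 41.555 → 41.6°C

41.6°C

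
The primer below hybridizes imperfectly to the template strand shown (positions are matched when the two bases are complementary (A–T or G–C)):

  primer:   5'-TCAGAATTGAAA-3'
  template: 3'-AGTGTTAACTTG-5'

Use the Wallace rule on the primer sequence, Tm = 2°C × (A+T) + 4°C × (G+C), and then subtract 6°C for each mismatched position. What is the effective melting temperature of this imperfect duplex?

Primer base counts: A=6, T=3, G=2, C=1 → A+T=9, G+C=3
Perfect-match Tm = 2(9) + 4(3) = 18 + 12 = 30°C
Mismatches (positions where the bases are not complementary): 2 (at positions 4, 12)
Effective Tm = 30 − 2×6 = 30 − 12 = 18°C

18°C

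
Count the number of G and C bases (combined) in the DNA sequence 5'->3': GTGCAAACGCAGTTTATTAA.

Base counts: T=6, C=3, G=4, A=7
Total G or C: 4 + 3 = 7

7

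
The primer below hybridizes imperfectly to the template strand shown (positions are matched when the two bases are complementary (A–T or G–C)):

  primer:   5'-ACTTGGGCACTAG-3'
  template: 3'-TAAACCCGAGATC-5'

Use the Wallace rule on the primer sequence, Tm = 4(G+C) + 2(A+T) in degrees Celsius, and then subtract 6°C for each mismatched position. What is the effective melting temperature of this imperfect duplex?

Primer base counts: A=3, T=3, G=4, C=3 → A+T=6, G+C=7
Perfect-match Tm = 2(6) + 4(7) = 12 + 28 = 40°C
Mismatches (positions where the bases are not complementary): 2 (at positions 2, 9)
Effective Tm = 40 − 2×6 = 40 − 12 = 28°C

28°C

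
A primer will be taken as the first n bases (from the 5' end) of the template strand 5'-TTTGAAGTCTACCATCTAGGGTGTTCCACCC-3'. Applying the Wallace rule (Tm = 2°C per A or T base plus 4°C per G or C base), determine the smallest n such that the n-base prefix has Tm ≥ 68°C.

First 23 bases: TTTGAAGTCTACCATCTAGGGTG → Tm = 66°C (< 68°C)
First 24 bases: TTTGAAGTCTACCATCTAGGGTGT → Tm = 68°C (≥ 68°C)
Since every base adds ≥2°C, Tm only increases with n, so the threshold is first crossed at n = 24.

n = 24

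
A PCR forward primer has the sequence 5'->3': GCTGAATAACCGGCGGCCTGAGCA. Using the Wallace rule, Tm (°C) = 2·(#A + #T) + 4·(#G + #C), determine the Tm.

Base counts: C=7, G=8, A=6, T=3
So N_AT = 9 and N_GC = 15.
Tm = 4·15 + 2·9 = 60 + 18 = 78°C

78°C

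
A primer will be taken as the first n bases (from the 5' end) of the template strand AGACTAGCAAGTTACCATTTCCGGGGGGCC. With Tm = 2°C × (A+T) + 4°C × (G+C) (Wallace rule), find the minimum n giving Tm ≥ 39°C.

First 14 bases: AGACTAGCAAGTTA → Tm = 38°C (< 39°C)
First 15 bases: AGACTAGCAAGTTAC → Tm = 42°C (≥ 39°C)
Each additional base adds 2°C (A/T) or 4°C (G/C), so Tm is non-decreasing in n; n = 15 is the first length to reach 39°C.

n = 15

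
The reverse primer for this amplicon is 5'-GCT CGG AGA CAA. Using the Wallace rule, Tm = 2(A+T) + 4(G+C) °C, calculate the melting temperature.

38°C

Scanning the sequence gives A=4, C=3, T=1, G=4.
A+T = 5, G+C = 7
Tm = 2×5 + 4×7 = 38°C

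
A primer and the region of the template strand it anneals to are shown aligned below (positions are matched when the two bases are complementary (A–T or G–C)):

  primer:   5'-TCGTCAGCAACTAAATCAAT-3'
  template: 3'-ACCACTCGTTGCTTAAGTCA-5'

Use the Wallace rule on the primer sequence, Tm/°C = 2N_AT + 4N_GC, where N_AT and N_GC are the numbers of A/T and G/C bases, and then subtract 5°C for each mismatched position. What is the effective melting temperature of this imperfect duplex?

Primer base counts: A=8, T=5, G=2, C=5 → A+T=13, G+C=7
Perfect-match Tm = 2(13) + 4(7) = 26 + 28 = 54°C
Mismatches (positions where the bases are not complementary): 5 (at positions 2, 5, 12, 15, 19)
Effective Tm = 54 − 5×5 = 54 − 25 = 29°C

29°C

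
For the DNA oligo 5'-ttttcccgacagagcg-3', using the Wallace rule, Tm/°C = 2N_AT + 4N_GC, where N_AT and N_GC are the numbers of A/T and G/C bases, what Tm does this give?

Base counts: T=4, C=5, A=3, G=4
A+T = 7, G+C = 9
Tm = 4·9 + 2·7 = 36 + 14 = 50°C

50°C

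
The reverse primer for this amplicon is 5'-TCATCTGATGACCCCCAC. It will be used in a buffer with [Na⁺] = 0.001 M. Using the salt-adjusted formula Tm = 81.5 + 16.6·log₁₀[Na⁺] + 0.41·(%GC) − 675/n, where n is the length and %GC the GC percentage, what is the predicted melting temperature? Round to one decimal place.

Length n = 18. Counting bases: A=4, G=2, C=8, T=4
G+C = 10, so %GC = 10/18 × 100 = 55.556%
Salt term: 16.6 × (-3) = -49.8
GC term: 0.41 × 55.556 = 22.778; length term: −675/18 = −37.5
Tm = 81.5 + (-49.8) + 22.778 − 37.5 = 16.978 → 17.0°C

17.0°C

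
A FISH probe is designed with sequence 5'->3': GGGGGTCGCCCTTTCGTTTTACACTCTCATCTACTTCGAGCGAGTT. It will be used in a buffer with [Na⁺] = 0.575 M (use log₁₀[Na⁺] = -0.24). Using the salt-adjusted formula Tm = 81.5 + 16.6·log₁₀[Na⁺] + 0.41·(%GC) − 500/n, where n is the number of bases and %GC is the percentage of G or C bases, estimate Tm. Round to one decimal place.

Length n = 46. Scanning the sequence gives G=11, T=16, A=6, C=13.
G+C = 24, so %GC = 24/46 × 100 = 52.174%
Salt term: 16.6 × (-0.24) = -3.984
GC term: 0.41 × 52.174 = 21.391; length term: −500/46 = −10.87
Tm = 81.5 + (-3.984) + 21.391 − 10.87 = 88.037 → 88.0°C

88.0°C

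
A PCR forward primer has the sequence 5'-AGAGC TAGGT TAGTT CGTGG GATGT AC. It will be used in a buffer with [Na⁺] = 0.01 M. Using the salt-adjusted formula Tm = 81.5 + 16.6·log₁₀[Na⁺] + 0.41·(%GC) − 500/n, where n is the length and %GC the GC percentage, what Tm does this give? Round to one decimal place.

Length n = 27. Counting bases: C=3, G=10, T=8, A=6
G+C = 13, so %GC = 13/27 × 100 = 48.148%
Salt term: 16.6 × (-2) = -33.2
GC term: 0.41 × 48.148 = 19.741; length term: −500/27 = −18.519
Tm = 81.5 + (-33.2) + 19.741 − 18.519 = 49.522 → 49.5°C

49.5°C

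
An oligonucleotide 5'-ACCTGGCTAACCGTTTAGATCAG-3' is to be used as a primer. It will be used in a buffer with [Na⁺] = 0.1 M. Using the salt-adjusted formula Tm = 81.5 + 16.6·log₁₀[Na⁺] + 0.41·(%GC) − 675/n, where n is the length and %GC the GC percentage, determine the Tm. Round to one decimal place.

Length n = 23. Counting bases: T=6, G=5, C=6, A=6
G+C = 11, so %GC = 11/23 × 100 = 47.826%
Salt term: 16.6 × (-1) = -16.6
GC term: 0.41 × 47.826 = 19.609; length term: −675/23 = −29.348
Tm = 81.5 + (-16.6) + 19.609 − 29.348 = 55.161 → 55.2°C

55.2°C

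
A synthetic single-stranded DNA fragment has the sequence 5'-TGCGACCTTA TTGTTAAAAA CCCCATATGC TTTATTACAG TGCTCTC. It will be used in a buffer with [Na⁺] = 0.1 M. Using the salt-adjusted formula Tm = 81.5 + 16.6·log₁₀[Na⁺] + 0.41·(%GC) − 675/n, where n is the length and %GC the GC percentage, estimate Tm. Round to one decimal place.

Length n = 47. Scanning the sequence gives T=17, C=12, G=6, A=12.
G+C = 18, so %GC = 18/47 × 100 = 38.298%
Salt term: 16.6 × (-1) = -16.6
GC term: 0.41 × 38.298 = 15.702; length term: −675/47 = −14.362
Tm = 81.5 + (-16.6) + 15.702 − 14.362 = 66.24 → 66.2°C

66.2°C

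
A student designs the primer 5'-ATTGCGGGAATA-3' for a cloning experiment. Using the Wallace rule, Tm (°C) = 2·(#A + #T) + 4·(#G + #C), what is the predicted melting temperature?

Counting bases: C=1, T=3, G=4, A=4
AT pairs contribute 7, GC pairs contribute 5.
Tm = 2(7) + 4(5) = 14 + 20 = 34°C

34°C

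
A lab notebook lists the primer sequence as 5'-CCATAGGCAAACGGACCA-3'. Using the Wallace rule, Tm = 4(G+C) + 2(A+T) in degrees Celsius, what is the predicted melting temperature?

Scanning the sequence gives C=6, A=7, T=1, G=4.
A+T = 8, G+C = 10
Tm = 2×8 + 4×10 = 56°C

56°C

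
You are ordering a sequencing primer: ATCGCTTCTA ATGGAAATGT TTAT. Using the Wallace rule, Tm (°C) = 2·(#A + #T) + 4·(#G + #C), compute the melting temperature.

62°C

G=4, T=10, A=7, C=3
AT pairs contribute 17, GC pairs contribute 7.
Tm = 4·7 + 2·17 = 28 + 34 = 62°C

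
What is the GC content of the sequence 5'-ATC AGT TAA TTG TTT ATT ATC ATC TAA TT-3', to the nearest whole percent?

Counting bases: C=3, G=2, T=15, A=9
G+C = 2 + 3 = 5 out of 29 bases
%GC = 5/29 × 100 = 17.24% ≈ 17%

17%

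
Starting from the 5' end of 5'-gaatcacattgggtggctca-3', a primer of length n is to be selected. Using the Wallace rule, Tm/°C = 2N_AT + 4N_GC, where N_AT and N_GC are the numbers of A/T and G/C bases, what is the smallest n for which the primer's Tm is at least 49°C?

First 16 bases: GAATCACATTGGGTGG → Tm = 48°C (< 49°C)
First 17 bases: GAATCACATTGGGTGGC → Tm = 52°C (≥ 49°C)
Each additional base adds 2°C (A/T) or 4°C (G/C), so Tm is non-decreasing in n; n = 17 is the first length to reach 49°C.

n = 17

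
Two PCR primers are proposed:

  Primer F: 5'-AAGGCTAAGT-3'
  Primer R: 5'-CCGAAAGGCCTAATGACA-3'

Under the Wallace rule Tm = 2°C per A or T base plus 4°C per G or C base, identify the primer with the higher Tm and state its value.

Primer F: A+T=6, G+C=4 → Tm = 2(6)+4(4) = 28°C
Primer R: A+T=9, G+C=9 → Tm = 2(9)+4(9) = 54°C
28°C vs 54°C → primer R is higher.

Primer R, 54°C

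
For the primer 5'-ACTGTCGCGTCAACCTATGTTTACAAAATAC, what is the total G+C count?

Counting bases: T=9, G=4, C=8, A=10
Total G or C: 4 + 8 = 12

12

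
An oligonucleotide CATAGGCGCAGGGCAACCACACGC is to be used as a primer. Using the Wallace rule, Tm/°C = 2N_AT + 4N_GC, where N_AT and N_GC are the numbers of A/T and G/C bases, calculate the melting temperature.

T=1, A=7, G=7, C=9
So N_AT = 8 and N_GC = 16.
Tm = 2×8 + 4×16 = 80°C

80°C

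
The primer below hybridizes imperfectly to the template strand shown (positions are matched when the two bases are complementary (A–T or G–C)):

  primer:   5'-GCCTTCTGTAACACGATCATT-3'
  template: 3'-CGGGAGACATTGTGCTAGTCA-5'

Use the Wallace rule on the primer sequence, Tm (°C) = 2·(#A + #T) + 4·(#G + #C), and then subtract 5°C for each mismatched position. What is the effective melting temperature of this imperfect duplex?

50°C

Primer base counts: A=5, T=7, G=3, C=6 → A+T=12, G+C=9
Perfect-match Tm = 2(12) + 4(9) = 24 + 36 = 60°C
Mismatches (positions where the bases are not complementary): 2 (at positions 4, 20)
Effective Tm = 60 − 2×5 = 60 − 10 = 50°C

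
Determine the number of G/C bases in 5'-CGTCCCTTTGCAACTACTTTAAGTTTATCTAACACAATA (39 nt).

13

Scanning the sequence gives A=12, G=3, C=10, T=14.
G+C = 3 + 10 = 13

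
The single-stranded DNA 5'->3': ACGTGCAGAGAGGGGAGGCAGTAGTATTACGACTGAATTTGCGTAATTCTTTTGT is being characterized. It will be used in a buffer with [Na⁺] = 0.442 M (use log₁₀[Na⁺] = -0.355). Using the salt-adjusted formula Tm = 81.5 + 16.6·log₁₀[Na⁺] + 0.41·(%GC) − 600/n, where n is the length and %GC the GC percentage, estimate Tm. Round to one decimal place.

82.6°C

Length n = 55. Base counts: A=14, G=17, T=17, C=7
G+C = 24, so %GC = 24/55 × 100 = 43.636%
Salt term: 16.6 × (-0.355) = -5.893
GC term: 0.41 × 43.636 = 17.891; length term: −600/55 = −10.909
Tm = 81.5 + (-5.893) + 17.891 − 10.909 = 82.589 → 82.6°C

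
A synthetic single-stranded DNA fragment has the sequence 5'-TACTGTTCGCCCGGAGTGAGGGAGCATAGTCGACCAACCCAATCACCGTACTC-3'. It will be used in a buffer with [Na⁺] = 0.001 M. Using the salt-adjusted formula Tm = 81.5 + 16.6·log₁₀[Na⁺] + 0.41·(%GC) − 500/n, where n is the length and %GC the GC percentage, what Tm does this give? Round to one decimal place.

Length n = 53. Scanning the sequence gives T=10, A=13, C=17, G=13.
G+C = 30, so %GC = 30/53 × 100 = 56.604%
Salt term: 16.6 × (-3) = -49.8
GC term: 0.41 × 56.604 = 23.208; length term: −500/53 = −9.434
Tm = 81.5 + (-49.8) + 23.208 − 9.434 = 45.474 → 45.5°C

45.5°C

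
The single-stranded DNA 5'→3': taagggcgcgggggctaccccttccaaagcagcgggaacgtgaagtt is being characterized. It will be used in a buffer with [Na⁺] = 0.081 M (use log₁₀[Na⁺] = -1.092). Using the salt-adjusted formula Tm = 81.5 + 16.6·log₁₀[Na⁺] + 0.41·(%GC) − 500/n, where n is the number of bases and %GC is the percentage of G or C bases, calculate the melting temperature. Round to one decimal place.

Length n = 47. Base counts: T=7, G=17, C=12, A=11
G+C = 29, so %GC = 29/47 × 100 = 61.702%
Salt term: 16.6 × (-1.092) = -18.127
GC term: 0.41 × 61.702 = 25.298; length term: −500/47 = −10.638
Tm = 81.5 + (-18.127) + 25.298 − 10.638 = 78.033 → 78.0°C

78.0°C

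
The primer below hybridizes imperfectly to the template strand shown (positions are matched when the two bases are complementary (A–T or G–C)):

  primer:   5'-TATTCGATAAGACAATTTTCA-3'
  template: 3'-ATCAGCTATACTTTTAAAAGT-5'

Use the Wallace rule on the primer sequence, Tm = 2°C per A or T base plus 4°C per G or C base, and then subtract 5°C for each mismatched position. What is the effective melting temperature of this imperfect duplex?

37°C

Primer base counts: A=8, T=8, G=2, C=3 → A+T=16, G+C=5
Perfect-match Tm = 2(16) + 4(5) = 32 + 20 = 52°C
Mismatches (positions where the bases are not complementary): 3 (at positions 3, 10, 13)
Effective Tm = 52 − 3×5 = 52 − 15 = 37°C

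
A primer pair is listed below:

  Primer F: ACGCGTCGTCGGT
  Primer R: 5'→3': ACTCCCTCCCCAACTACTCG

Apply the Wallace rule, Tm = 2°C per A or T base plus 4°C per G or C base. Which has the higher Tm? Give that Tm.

Primer R, 64°C

Primer F: A+T=4, G+C=9 → Tm = 2(4)+4(9) = 44°C
Primer R: A+T=8, G+C=12 → Tm = 2(8)+4(12) = 64°C
44°C vs 64°C → primer R is higher.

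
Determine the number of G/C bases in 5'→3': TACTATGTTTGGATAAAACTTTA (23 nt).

C=2, T=10, G=3, A=8
G+C = 3 + 2 = 5

5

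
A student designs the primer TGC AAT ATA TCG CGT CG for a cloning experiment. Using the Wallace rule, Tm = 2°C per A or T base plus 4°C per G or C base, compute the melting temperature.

Counting bases: A=4, T=5, C=4, G=4
So N_AT = 9 and N_GC = 8.
Tm = 2×9 + 4×8 = 50°C

50°C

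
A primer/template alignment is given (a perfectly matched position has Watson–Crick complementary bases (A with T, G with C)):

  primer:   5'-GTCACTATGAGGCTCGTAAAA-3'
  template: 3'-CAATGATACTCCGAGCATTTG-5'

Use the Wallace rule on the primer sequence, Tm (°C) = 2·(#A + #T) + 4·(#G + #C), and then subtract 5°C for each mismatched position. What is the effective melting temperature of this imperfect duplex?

50°C

Primer base counts: A=7, T=5, G=5, C=4 → A+T=12, G+C=9
Perfect-match Tm = 2(12) + 4(9) = 24 + 36 = 60°C
Mismatches (positions where the bases are not complementary): 2 (at positions 3, 21)
Effective Tm = 60 − 2×5 = 60 − 10 = 50°C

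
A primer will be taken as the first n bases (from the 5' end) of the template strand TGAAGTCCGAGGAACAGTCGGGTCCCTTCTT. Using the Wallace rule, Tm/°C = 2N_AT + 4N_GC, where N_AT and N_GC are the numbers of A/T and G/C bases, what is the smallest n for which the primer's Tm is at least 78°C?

n = 25

First 24 bases: TGAAGTCCGAGGAACAGTCGGGTC → Tm = 76°C (< 78°C)
First 25 bases: TGAAGTCCGAGGAACAGTCGGGTCC → Tm = 80°C (≥ 78°C)
Each additional base adds 2°C (A/T) or 4°C (G/C), so Tm is non-decreasing in n; n = 25 is the first length to reach 78°C.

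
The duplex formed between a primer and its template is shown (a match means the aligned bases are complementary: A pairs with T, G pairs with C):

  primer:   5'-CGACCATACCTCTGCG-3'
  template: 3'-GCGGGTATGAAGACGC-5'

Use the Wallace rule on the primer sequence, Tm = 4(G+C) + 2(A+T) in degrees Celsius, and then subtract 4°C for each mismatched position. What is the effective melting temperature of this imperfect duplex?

44°C

Primer base counts: A=3, T=3, G=3, C=7 → A+T=6, G+C=10
Perfect-match Tm = 2(6) + 4(10) = 12 + 40 = 52°C
Mismatches (positions where the bases are not complementary): 2 (at positions 3, 10)
Effective Tm = 52 − 2×4 = 52 − 8 = 44°C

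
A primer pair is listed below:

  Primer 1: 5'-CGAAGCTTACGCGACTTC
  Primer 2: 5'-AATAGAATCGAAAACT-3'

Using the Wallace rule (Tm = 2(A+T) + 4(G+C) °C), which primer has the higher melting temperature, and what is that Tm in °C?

Primer 1, 56°C

Primer 1: A+T=8, G+C=10 → Tm = 2(8)+4(10) = 56°C
Primer 2: A+T=12, G+C=4 → Tm = 2(12)+4(4) = 40°C
56°C vs 40°C → primer 1 is higher.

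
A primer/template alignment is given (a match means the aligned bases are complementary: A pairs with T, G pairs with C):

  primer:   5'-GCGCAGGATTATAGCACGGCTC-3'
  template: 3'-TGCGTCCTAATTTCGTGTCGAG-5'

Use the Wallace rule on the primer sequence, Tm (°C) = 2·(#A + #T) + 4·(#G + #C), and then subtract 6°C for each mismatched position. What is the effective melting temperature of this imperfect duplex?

52°C

Primer base counts: A=5, T=4, G=7, C=6 → A+T=9, G+C=13
Perfect-match Tm = 2(9) + 4(13) = 18 + 52 = 70°C
Mismatches (positions where the bases are not complementary): 3 (at positions 1, 12, 18)
Effective Tm = 70 − 3×6 = 70 − 18 = 52°C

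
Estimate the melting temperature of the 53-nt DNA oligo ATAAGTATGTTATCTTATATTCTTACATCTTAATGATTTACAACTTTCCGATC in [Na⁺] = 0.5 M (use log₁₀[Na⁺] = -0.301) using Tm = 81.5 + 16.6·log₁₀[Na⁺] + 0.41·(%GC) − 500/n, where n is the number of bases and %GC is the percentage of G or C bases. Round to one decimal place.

77.1°C

Length n = 53. C=9, G=4, A=16, T=24
G+C = 13, so %GC = 13/53 × 100 = 24.528%
Salt term: 16.6 × (-0.301) = -4.997
GC term: 0.41 × 24.528 = 10.056; length term: −500/53 = −9.434
Tm = 81.5 + (-4.997) + 10.056 − 9.434 = 77.125 → 77.1°C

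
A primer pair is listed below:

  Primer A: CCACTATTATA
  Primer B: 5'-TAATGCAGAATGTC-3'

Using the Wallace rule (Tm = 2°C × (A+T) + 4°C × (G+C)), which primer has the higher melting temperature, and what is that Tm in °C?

Primer B, 38°C

Primer A: A+T=8, G+C=3 → Tm = 2(8)+4(3) = 28°C
Primer B: A+T=9, G+C=5 → Tm = 2(9)+4(5) = 38°C
28°C vs 38°C → primer B is higher.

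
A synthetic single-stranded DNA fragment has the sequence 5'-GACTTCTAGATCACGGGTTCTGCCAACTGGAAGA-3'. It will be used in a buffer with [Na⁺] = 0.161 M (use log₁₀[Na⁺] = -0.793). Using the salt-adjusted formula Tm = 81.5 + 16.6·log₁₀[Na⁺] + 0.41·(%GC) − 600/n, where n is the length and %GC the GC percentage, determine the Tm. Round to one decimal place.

Length n = 34. Scanning the sequence gives T=8, A=9, G=9, C=8.
G+C = 17, so %GC = 17/34 × 100 = 50%
Salt term: 16.6 × (-0.793) = -13.164
GC term: 0.41 × 50 = 20.5; length term: −600/34 = −17.647
Tm = 81.5 + (-13.164) + 20.5 − 17.647 = 71.189 → 71.2°C

71.2°C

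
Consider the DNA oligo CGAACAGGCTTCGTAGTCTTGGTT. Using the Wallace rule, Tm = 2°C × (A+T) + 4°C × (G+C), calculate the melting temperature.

72°C

Base counts: A=4, T=8, G=7, C=5
AT pairs contribute 12, GC pairs contribute 12.
Tm = 4·12 + 2·12 = 48 + 24 = 72°C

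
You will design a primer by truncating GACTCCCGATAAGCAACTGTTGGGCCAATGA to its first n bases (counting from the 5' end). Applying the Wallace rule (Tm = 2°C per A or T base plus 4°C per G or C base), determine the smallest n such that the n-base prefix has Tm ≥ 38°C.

First 12 bases: GACTCCCGATAA → Tm = 36°C (< 38°C)
First 13 bases: GACTCCCGATAAG → Tm = 40°C (≥ 38°C)
Each additional base adds 2°C (A/T) or 4°C (G/C), so Tm is non-decreasing in n; n = 13 is the first length to reach 38°C.

n = 13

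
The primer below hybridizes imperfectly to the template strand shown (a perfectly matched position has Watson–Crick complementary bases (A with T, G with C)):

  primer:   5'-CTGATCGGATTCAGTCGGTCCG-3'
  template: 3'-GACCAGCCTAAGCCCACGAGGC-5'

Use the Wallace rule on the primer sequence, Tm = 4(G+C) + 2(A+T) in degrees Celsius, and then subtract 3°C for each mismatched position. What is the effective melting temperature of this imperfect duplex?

Primer base counts: A=3, T=6, G=7, C=6 → A+T=9, G+C=13
Perfect-match Tm = 2(9) + 4(13) = 18 + 52 = 70°C
Mismatches (positions where the bases are not complementary): 5 (at positions 4, 13, 15, 16, 18)
Effective Tm = 70 − 5×3 = 70 − 15 = 55°C

55°C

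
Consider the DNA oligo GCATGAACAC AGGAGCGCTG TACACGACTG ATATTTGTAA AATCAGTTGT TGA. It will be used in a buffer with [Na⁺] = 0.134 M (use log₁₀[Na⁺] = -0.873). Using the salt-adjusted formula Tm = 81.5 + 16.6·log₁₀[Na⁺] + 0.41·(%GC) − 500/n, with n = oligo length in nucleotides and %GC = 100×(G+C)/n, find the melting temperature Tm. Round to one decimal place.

74.6°C

Length n = 53. Counting bases: A=17, G=13, C=9, T=14
G+C = 22, so %GC = 22/53 × 100 = 41.509%
Salt term: 16.6 × (-0.873) = -14.492
GC term: 0.41 × 41.509 = 17.019; length term: −500/53 = −9.434
Tm = 81.5 + (-14.492) + 17.019 − 9.434 = 74.593 → 74.6°C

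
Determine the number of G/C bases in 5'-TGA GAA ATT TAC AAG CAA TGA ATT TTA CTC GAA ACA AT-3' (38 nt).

Counting bases: C=5, T=11, A=17, G=5
Total G or C: 5 + 5 = 10

10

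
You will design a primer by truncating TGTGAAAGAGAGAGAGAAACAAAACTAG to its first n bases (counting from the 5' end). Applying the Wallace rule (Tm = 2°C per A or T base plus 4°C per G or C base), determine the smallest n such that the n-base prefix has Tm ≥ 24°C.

First 8 bases: TGTGAAAG → Tm = 22°C (< 24°C)
First 9 bases: TGTGAAAGA → Tm = 24°C (≥ 24°C)
Since every base adds ≥2°C, Tm only increases with n, so the threshold is first crossed at n = 9.

n = 9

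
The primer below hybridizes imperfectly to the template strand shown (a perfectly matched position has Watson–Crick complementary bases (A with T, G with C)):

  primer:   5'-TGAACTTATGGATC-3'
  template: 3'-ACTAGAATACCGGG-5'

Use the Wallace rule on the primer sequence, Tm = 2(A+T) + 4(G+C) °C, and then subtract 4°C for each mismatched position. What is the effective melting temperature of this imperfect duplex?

26°C

Primer base counts: A=4, T=5, G=3, C=2 → A+T=9, G+C=5
Perfect-match Tm = 2(9) + 4(5) = 18 + 20 = 38°C
Mismatches (positions where the bases are not complementary): 3 (at positions 4, 12, 13)
Effective Tm = 38 − 3×4 = 38 − 12 = 26°C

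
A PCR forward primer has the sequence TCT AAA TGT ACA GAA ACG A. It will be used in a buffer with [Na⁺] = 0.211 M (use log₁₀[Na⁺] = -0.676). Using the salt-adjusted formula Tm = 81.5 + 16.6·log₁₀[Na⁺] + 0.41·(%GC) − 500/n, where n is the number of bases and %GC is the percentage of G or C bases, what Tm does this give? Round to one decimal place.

56.9°C

Length n = 19. Scanning the sequence gives A=9, T=4, G=3, C=3.
G+C = 6, so %GC = 6/19 × 100 = 31.579%
Salt term: 16.6 × (-0.676) = -11.222
GC term: 0.41 × 31.579 = 12.947; length term: −500/19 = −26.316
Tm = 81.5 + (-11.222) + 12.947 − 26.316 = 56.909 → 56.9°C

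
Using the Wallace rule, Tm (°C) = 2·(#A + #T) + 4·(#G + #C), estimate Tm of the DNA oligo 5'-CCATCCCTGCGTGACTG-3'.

Scanning the sequence gives C=7, T=4, G=4, A=2.
So N_AT = 6 and N_GC = 11.
Tm = 2(6) + 4(11) = 12 + 44 = 56°C

56°C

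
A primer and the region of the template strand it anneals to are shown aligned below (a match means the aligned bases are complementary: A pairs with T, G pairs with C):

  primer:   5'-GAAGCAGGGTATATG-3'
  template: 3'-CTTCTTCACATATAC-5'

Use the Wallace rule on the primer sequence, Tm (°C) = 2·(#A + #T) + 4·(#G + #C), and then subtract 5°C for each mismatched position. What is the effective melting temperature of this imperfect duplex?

Primer base counts: A=5, T=3, G=6, C=1 → A+T=8, G+C=7
Perfect-match Tm = 2(8) + 4(7) = 16 + 28 = 44°C
Mismatches (positions where the bases are not complementary): 2 (at positions 5, 8)
Effective Tm = 44 − 2×5 = 44 − 10 = 34°C

34°C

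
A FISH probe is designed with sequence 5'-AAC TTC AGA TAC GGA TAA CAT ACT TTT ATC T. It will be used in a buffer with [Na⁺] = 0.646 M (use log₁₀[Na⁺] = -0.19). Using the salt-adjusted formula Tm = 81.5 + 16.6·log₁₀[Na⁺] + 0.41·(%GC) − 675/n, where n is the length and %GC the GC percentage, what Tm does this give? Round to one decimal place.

68.5°C

Length n = 31. Scanning the sequence gives G=3, C=6, A=11, T=11.
G+C = 9, so %GC = 9/31 × 100 = 29.032%
Salt term: 16.6 × (-0.19) = -3.154
GC term: 0.41 × 29.032 = 11.903; length term: −675/31 = −21.774
Tm = 81.5 + (-3.154) + 11.903 − 21.774 = 68.475 → 68.5°C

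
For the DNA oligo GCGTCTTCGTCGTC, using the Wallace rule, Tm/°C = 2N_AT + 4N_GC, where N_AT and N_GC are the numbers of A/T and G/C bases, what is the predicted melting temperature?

Counting bases: C=5, T=5, A=0, G=4
AT pairs contribute 5, GC pairs contribute 9.
Tm = 2(5) + 4(9) = 10 + 36 = 46°C

46°C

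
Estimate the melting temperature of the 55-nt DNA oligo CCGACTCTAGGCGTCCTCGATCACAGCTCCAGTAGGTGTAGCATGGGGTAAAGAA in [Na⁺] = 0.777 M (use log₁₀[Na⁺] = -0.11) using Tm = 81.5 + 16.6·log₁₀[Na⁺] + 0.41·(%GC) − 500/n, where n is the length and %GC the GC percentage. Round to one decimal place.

Length n = 55. G=16, A=14, C=14, T=11
G+C = 30, so %GC = 30/55 × 100 = 54.545%
Salt term: 16.6 × (-0.11) = -1.826
GC term: 0.41 × 54.545 = 22.363; length term: −500/55 = −9.091
Tm = 81.5 + (-1.826) + 22.363 − 9.091 = 92.946 → 92.9°C

92.9°C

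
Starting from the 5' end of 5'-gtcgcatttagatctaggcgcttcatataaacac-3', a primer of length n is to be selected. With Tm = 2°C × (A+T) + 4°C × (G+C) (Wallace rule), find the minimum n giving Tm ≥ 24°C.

n = 8

First 7 bases: GTCGCAT → Tm = 22°C (< 24°C)
First 8 bases: GTCGCATT → Tm = 24°C (≥ 24°C)
Each additional base adds 2°C (A/T) or 4°C (G/C), so Tm is non-decreasing in n; n = 8 is the first length to reach 24°C.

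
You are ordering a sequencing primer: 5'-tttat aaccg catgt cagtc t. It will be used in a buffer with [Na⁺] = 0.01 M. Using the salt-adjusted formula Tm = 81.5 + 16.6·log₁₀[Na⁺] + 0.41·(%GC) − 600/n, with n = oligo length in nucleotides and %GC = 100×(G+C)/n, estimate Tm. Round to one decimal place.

35.3°C

Length n = 21. T=8, G=3, A=5, C=5
G+C = 8, so %GC = 8/21 × 100 = 38.095%
Salt term: 16.6 × (-2) = -33.2
GC term: 0.41 × 38.095 = 15.619; length term: −600/21 = −28.571
Tm = 81.5 + (-33.2) + 15.619 − 28.571 = 35.348 → 35.3°C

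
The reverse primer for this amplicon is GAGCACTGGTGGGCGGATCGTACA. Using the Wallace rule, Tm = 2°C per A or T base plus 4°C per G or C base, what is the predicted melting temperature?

T=4, G=10, C=5, A=5
So N_AT = 9 and N_GC = 15.
Tm = 2×9 + 4×15 = 78°C

78°C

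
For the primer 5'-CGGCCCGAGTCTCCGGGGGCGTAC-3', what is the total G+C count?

19

Counting bases: G=10, T=3, A=2, C=9
G+C = 10 + 9 = 19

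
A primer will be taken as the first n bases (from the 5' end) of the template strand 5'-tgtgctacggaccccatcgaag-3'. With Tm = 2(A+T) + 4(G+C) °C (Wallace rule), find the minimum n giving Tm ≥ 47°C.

First 14 bases: TGTGCTACGGACCC → Tm = 46°C (< 47°C)
First 15 bases: TGTGCTACGGACCCC → Tm = 50°C (≥ 47°C)
Since every base adds ≥2°C, Tm only increases with n, so the threshold is first crossed at n = 15.

n = 15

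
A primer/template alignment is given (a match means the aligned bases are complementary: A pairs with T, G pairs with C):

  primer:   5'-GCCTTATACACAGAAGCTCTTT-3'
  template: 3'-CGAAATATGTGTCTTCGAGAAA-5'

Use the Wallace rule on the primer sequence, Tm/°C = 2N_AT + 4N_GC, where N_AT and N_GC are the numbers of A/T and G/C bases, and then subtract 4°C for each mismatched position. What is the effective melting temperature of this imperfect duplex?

Primer base counts: A=6, T=7, G=3, C=6 → A+T=13, G+C=9
Perfect-match Tm = 2(13) + 4(9) = 26 + 36 = 62°C
Mismatches (positions where the bases are not complementary): 1 (at position 3)
Effective Tm = 62 − 1×4 = 62 − 4 = 58°C

58°C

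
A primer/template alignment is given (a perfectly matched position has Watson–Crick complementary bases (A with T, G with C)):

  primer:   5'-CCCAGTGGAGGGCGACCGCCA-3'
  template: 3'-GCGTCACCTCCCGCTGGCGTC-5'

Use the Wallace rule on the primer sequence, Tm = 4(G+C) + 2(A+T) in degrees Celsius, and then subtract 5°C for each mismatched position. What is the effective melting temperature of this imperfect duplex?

59°C

Primer base counts: A=4, T=1, G=8, C=8 → A+T=5, G+C=16
Perfect-match Tm = 2(5) + 4(16) = 10 + 64 = 74°C
Mismatches (positions where the bases are not complementary): 3 (at positions 2, 20, 21)
Effective Tm = 74 − 3×5 = 74 − 15 = 59°C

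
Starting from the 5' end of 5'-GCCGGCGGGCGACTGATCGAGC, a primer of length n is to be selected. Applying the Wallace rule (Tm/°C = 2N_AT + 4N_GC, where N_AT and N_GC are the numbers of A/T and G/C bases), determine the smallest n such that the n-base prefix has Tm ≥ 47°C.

First 12 bases: GCCGGCGGGCGA → Tm = 46°C (< 47°C)
First 13 bases: GCCGGCGGGCGAC → Tm = 50°C (≥ 47°C)
Since every base adds ≥2°C, Tm only increases with n, so the threshold is first crossed at n = 13.

n = 13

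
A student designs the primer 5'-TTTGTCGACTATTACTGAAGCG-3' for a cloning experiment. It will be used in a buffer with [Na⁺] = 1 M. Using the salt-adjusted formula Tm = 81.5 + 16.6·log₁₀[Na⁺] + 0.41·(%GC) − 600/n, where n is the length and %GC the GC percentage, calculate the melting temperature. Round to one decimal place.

71.0°C

Length n = 22. G=5, T=8, C=4, A=5
G+C = 9, so %GC = 9/22 × 100 = 40.909%
Salt term: 16.6 × (0) = 0
GC term: 0.41 × 40.909 = 16.773; length term: −600/22 = −27.273
Tm = 81.5 + (0) + 16.773 − 27.273 = 71 → 71.0°C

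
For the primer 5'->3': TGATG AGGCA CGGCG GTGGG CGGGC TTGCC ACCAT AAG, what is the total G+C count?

Scanning the sequence gives T=6, A=7, C=9, G=16.
Total G or C: 16 + 9 = 25

25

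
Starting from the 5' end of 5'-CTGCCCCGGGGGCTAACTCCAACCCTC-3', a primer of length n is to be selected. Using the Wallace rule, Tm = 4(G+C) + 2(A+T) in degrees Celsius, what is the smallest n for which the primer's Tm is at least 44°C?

n = 12

First 11 bases: CTGCCCCGGGG → Tm = 42°C (< 44°C)
First 12 bases: CTGCCCCGGGGG → Tm = 46°C (≥ 44°C)
Since every base adds ≥2°C, Tm only increases with n, so the threshold is first crossed at n = 12.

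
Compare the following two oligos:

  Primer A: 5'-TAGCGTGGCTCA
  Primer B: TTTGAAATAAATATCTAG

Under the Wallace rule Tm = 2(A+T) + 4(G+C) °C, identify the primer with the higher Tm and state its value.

Primer A: A+T=5, G+C=7 → Tm = 2(5)+4(7) = 38°C
Primer B: A+T=15, G+C=3 → Tm = 2(15)+4(3) = 42°C
38°C vs 42°C → primer B is higher.

Primer B, 42°C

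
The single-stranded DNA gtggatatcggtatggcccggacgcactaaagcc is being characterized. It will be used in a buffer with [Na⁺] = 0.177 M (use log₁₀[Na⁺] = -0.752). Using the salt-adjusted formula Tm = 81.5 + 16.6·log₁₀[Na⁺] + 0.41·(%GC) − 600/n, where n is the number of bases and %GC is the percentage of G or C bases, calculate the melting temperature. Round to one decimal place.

75.5°C

Length n = 34. Scanning the sequence gives A=8, C=9, T=6, G=11.
G+C = 20, so %GC = 20/34 × 100 = 58.824%
Salt term: 16.6 × (-0.752) = -12.483
GC term: 0.41 × 58.824 = 24.118; length term: −600/34 = −17.647
Tm = 81.5 + (-12.483) + 24.118 − 17.647 = 75.488 → 75.5°C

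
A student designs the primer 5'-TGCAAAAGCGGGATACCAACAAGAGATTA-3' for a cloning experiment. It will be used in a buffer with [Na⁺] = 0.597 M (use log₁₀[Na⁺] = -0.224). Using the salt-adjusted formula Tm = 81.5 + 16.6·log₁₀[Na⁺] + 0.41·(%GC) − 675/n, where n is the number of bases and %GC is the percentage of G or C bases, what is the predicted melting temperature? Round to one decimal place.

71.5°C

Length n = 29. Counting bases: G=7, T=4, A=13, C=5
G+C = 12, so %GC = 12/29 × 100 = 41.379%
Salt term: 16.6 × (-0.224) = -3.718
GC term: 0.41 × 41.379 = 16.965; length term: −675/29 = −23.276
Tm = 81.5 + (-3.718) + 16.965 − 23.276 = 71.471 → 71.5°C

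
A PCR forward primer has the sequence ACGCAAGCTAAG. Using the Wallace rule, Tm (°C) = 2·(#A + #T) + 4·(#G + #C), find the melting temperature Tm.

36°C

G=3, T=1, C=3, A=5
AT pairs contribute 6, GC pairs contribute 6.
Tm = 2(6) + 4(6) = 12 + 24 = 36°C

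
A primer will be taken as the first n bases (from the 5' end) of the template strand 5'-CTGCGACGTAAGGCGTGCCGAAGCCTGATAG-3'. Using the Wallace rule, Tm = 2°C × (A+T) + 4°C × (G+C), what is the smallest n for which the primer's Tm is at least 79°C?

First 23 bases: CTGCGACGTAAGGCGTGCCGAAG → Tm = 76°C (< 79°C)
First 24 bases: CTGCGACGTAAGGCGTGCCGAAGC → Tm = 80°C (≥ 79°C)
Each additional base adds 2°C (A/T) or 4°C (G/C), so Tm is non-decreasing in n; n = 24 is the first length to reach 79°C.

n = 24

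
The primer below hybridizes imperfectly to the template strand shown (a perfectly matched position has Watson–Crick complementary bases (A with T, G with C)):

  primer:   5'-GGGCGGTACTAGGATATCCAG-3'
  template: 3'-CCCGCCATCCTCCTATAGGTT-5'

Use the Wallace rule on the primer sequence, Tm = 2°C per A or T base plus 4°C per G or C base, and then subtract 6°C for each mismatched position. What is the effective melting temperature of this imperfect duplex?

Primer base counts: A=5, T=4, G=8, C=4 → A+T=9, G+C=12
Perfect-match Tm = 2(9) + 4(12) = 18 + 48 = 66°C
Mismatches (positions where the bases are not complementary): 3 (at positions 9, 10, 21)
Effective Tm = 66 − 3×6 = 66 − 18 = 48°C

48°C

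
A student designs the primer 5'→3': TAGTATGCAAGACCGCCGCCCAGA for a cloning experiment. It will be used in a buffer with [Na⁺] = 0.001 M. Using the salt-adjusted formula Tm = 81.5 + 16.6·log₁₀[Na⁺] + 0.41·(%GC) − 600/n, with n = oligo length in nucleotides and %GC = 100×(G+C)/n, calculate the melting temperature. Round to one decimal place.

Length n = 24. C=8, T=3, A=7, G=6
G+C = 14, so %GC = 14/24 × 100 = 58.333%
Salt term: 16.6 × (-3) = -49.8
GC term: 0.41 × 58.333 = 23.917; length term: −600/24 = −25
Tm = 81.5 + (-49.8) + 23.917 − 25 = 30.617 → 30.6°C

30.6°C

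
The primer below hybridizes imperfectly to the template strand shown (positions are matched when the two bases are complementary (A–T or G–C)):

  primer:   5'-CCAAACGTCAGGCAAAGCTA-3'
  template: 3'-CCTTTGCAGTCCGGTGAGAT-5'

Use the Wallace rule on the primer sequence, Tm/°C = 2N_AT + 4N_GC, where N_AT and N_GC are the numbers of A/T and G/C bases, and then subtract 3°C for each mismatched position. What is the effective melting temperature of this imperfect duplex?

Primer base counts: A=8, T=2, G=4, C=6 → A+T=10, G+C=10
Perfect-match Tm = 2(10) + 4(10) = 20 + 40 = 60°C
Mismatches (positions where the bases are not complementary): 5 (at positions 1, 2, 14, 16, 17)
Effective Tm = 60 − 5×3 = 60 − 15 = 45°C

45°C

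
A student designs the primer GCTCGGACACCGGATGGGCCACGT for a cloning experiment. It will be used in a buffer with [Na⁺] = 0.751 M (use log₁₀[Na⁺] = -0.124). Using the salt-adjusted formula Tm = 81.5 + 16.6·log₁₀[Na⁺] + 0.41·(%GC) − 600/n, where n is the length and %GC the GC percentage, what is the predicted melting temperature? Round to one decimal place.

Length n = 24. T=3, A=4, G=9, C=8
G+C = 17, so %GC = 17/24 × 100 = 70.833%
Salt term: 16.6 × (-0.124) = -2.058
GC term: 0.41 × 70.833 = 29.042; length term: −600/24 = −25
Tm = 81.5 + (-2.058) + 29.042 − 25 = 83.484 → 83.5°C

83.5°C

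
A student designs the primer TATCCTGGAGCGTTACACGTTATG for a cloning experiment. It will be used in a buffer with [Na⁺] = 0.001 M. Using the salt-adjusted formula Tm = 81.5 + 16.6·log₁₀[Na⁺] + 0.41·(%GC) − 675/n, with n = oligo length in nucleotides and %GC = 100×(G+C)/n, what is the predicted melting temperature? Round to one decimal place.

22.4°C

Length n = 24. Base counts: T=8, G=6, A=5, C=5
G+C = 11, so %GC = 11/24 × 100 = 45.833%
Salt term: 16.6 × (-3) = -49.8
GC term: 0.41 × 45.833 = 18.792; length term: −675/24 = −28.125
Tm = 81.5 + (-49.8) + 18.792 − 28.125 = 22.367 → 22.4°C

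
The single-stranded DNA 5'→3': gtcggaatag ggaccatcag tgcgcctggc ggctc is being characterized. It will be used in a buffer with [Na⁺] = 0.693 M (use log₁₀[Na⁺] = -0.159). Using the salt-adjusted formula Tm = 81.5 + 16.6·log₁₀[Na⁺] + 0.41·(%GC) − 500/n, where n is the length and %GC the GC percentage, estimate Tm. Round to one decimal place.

Length n = 35. Scanning the sequence gives A=6, C=10, T=6, G=13.
G+C = 23, so %GC = 23/35 × 100 = 65.714%
Salt term: 16.6 × (-0.159) = -2.639
GC term: 0.41 × 65.714 = 26.943; length term: −500/35 = −14.286
Tm = 81.5 + (-2.639) + 26.943 − 14.286 = 91.518 → 91.5°C

91.5°C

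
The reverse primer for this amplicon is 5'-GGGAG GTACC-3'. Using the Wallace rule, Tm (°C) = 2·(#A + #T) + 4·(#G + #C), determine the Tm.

34°C

C=2, A=2, G=5, T=1
AT pairs contribute 3, GC pairs contribute 7.
Tm = 2×3 + 4×7 = 34°C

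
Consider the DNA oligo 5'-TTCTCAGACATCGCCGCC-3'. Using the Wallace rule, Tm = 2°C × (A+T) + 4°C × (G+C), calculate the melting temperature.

58°C

Counting bases: A=3, T=4, C=8, G=3
A+T = 7, G+C = 11
Tm = 2×7 + 4×11 = 58°C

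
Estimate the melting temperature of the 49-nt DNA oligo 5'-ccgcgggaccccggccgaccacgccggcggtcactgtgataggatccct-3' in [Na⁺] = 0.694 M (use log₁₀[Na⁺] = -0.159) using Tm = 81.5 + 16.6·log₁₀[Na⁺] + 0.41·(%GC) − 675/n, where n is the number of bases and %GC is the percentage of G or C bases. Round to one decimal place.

95.2°C

Length n = 49. Scanning the sequence gives A=7, C=20, G=16, T=6.
G+C = 36, so %GC = 36/49 × 100 = 73.469%
Salt term: 16.6 × (-0.159) = -2.639
GC term: 0.41 × 73.469 = 30.122; length term: −675/49 = −13.776
Tm = 81.5 + (-2.639) + 30.122 − 13.776 = 95.207 → 95.2°C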